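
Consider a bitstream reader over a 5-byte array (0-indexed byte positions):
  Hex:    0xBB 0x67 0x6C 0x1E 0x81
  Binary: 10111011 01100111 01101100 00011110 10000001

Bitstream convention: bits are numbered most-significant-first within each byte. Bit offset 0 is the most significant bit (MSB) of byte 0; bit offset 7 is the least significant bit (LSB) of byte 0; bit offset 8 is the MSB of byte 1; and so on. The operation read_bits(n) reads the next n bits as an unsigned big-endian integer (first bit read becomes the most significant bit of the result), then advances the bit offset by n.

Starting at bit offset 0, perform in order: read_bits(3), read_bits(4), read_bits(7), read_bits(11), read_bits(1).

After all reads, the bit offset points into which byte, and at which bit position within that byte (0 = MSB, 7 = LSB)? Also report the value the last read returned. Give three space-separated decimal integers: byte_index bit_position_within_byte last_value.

Answer: 3 2 0

Derivation:
Read 1: bits[0:3] width=3 -> value=5 (bin 101); offset now 3 = byte 0 bit 3; 37 bits remain
Read 2: bits[3:7] width=4 -> value=13 (bin 1101); offset now 7 = byte 0 bit 7; 33 bits remain
Read 3: bits[7:14] width=7 -> value=89 (bin 1011001); offset now 14 = byte 1 bit 6; 26 bits remain
Read 4: bits[14:25] width=11 -> value=1752 (bin 11011011000); offset now 25 = byte 3 bit 1; 15 bits remain
Read 5: bits[25:26] width=1 -> value=0 (bin 0); offset now 26 = byte 3 bit 2; 14 bits remain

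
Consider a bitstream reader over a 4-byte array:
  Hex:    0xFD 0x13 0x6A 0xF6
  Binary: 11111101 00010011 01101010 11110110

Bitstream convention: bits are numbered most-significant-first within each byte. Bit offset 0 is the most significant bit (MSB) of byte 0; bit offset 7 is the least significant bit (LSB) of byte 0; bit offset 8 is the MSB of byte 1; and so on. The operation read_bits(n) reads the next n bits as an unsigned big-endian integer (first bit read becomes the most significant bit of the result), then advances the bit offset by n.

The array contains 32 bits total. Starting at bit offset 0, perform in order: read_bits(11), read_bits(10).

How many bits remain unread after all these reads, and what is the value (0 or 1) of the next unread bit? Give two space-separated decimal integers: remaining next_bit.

Answer: 11 0

Derivation:
Read 1: bits[0:11] width=11 -> value=2024 (bin 11111101000); offset now 11 = byte 1 bit 3; 21 bits remain
Read 2: bits[11:21] width=10 -> value=621 (bin 1001101101); offset now 21 = byte 2 bit 5; 11 bits remain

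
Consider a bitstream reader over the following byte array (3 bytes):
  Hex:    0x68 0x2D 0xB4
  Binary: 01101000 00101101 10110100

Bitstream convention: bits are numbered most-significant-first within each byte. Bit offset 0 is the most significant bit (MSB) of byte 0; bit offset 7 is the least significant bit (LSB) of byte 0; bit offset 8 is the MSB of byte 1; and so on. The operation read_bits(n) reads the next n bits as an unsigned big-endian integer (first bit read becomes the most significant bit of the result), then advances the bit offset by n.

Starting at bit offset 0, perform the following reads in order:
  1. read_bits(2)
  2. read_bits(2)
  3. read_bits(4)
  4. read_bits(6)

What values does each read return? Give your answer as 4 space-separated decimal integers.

Read 1: bits[0:2] width=2 -> value=1 (bin 01); offset now 2 = byte 0 bit 2; 22 bits remain
Read 2: bits[2:4] width=2 -> value=2 (bin 10); offset now 4 = byte 0 bit 4; 20 bits remain
Read 3: bits[4:8] width=4 -> value=8 (bin 1000); offset now 8 = byte 1 bit 0; 16 bits remain
Read 4: bits[8:14] width=6 -> value=11 (bin 001011); offset now 14 = byte 1 bit 6; 10 bits remain

Answer: 1 2 8 11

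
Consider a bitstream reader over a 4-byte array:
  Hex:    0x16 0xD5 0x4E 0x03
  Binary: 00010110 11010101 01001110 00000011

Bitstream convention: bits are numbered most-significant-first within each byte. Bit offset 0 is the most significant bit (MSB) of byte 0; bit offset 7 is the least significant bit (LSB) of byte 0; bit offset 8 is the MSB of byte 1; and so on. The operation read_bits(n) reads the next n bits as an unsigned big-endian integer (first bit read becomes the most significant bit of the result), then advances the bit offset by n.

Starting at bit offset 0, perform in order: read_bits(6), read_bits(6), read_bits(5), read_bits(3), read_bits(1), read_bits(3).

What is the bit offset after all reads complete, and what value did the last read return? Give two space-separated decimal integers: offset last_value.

Answer: 24 6

Derivation:
Read 1: bits[0:6] width=6 -> value=5 (bin 000101); offset now 6 = byte 0 bit 6; 26 bits remain
Read 2: bits[6:12] width=6 -> value=45 (bin 101101); offset now 12 = byte 1 bit 4; 20 bits remain
Read 3: bits[12:17] width=5 -> value=10 (bin 01010); offset now 17 = byte 2 bit 1; 15 bits remain
Read 4: bits[17:20] width=3 -> value=4 (bin 100); offset now 20 = byte 2 bit 4; 12 bits remain
Read 5: bits[20:21] width=1 -> value=1 (bin 1); offset now 21 = byte 2 bit 5; 11 bits remain
Read 6: bits[21:24] width=3 -> value=6 (bin 110); offset now 24 = byte 3 bit 0; 8 bits remain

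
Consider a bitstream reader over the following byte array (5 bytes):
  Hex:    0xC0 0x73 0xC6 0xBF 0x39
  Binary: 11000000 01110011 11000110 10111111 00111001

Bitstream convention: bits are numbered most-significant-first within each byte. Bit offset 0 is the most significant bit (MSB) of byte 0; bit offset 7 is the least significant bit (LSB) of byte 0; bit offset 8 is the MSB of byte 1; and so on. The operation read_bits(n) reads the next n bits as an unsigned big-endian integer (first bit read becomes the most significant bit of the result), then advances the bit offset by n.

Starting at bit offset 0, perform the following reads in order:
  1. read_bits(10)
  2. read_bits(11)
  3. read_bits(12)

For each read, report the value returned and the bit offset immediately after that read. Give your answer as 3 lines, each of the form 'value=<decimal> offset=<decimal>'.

Read 1: bits[0:10] width=10 -> value=769 (bin 1100000001); offset now 10 = byte 1 bit 2; 30 bits remain
Read 2: bits[10:21] width=11 -> value=1656 (bin 11001111000); offset now 21 = byte 2 bit 5; 19 bits remain
Read 3: bits[21:33] width=12 -> value=3454 (bin 110101111110); offset now 33 = byte 4 bit 1; 7 bits remain

Answer: value=769 offset=10
value=1656 offset=21
value=3454 offset=33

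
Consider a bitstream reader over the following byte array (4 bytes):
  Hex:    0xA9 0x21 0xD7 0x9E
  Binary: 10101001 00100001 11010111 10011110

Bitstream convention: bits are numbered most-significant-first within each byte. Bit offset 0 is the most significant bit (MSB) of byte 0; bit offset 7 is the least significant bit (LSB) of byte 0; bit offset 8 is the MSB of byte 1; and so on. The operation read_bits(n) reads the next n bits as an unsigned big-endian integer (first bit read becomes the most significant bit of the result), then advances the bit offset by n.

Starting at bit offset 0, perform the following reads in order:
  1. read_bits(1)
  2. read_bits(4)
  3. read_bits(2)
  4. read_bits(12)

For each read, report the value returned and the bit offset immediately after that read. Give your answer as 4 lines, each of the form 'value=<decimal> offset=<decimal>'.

Answer: value=1 offset=1
value=5 offset=5
value=0 offset=7
value=2318 offset=19

Derivation:
Read 1: bits[0:1] width=1 -> value=1 (bin 1); offset now 1 = byte 0 bit 1; 31 bits remain
Read 2: bits[1:5] width=4 -> value=5 (bin 0101); offset now 5 = byte 0 bit 5; 27 bits remain
Read 3: bits[5:7] width=2 -> value=0 (bin 00); offset now 7 = byte 0 bit 7; 25 bits remain
Read 4: bits[7:19] width=12 -> value=2318 (bin 100100001110); offset now 19 = byte 2 bit 3; 13 bits remain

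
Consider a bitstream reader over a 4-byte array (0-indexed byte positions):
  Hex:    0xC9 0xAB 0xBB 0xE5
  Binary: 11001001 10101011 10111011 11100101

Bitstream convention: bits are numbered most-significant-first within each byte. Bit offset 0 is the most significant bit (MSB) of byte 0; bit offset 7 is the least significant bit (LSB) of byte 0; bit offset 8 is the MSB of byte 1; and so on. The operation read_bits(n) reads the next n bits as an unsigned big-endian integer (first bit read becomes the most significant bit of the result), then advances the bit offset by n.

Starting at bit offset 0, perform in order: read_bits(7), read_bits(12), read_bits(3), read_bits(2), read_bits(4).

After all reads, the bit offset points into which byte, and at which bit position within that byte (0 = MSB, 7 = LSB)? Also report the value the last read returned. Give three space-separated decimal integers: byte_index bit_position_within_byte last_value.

Answer: 3 4 14

Derivation:
Read 1: bits[0:7] width=7 -> value=100 (bin 1100100); offset now 7 = byte 0 bit 7; 25 bits remain
Read 2: bits[7:19] width=12 -> value=3421 (bin 110101011101); offset now 19 = byte 2 bit 3; 13 bits remain
Read 3: bits[19:22] width=3 -> value=6 (bin 110); offset now 22 = byte 2 bit 6; 10 bits remain
Read 4: bits[22:24] width=2 -> value=3 (bin 11); offset now 24 = byte 3 bit 0; 8 bits remain
Read 5: bits[24:28] width=4 -> value=14 (bin 1110); offset now 28 = byte 3 bit 4; 4 bits remain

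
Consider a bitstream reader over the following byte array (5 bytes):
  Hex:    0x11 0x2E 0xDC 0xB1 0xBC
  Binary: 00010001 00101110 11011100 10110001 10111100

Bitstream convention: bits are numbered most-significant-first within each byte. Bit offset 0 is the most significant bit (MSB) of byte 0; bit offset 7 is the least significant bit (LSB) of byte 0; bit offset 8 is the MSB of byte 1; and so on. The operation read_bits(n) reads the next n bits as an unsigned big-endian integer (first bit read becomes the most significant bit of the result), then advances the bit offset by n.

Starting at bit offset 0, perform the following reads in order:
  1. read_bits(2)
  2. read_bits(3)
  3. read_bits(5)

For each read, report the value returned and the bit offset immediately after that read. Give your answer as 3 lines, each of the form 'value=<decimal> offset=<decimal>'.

Answer: value=0 offset=2
value=2 offset=5
value=4 offset=10

Derivation:
Read 1: bits[0:2] width=2 -> value=0 (bin 00); offset now 2 = byte 0 bit 2; 38 bits remain
Read 2: bits[2:5] width=3 -> value=2 (bin 010); offset now 5 = byte 0 bit 5; 35 bits remain
Read 3: bits[5:10] width=5 -> value=4 (bin 00100); offset now 10 = byte 1 bit 2; 30 bits remain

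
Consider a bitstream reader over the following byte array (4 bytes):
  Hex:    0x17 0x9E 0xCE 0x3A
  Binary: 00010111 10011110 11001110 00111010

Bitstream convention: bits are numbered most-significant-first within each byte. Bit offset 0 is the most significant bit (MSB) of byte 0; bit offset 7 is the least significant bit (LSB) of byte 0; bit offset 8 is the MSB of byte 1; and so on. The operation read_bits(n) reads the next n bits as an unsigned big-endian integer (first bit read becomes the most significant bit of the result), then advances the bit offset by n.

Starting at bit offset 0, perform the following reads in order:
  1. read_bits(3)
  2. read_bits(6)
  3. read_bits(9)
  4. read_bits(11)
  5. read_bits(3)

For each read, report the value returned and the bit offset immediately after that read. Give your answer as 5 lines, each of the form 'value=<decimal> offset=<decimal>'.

Read 1: bits[0:3] width=3 -> value=0 (bin 000); offset now 3 = byte 0 bit 3; 29 bits remain
Read 2: bits[3:9] width=6 -> value=47 (bin 101111); offset now 9 = byte 1 bit 1; 23 bits remain
Read 3: bits[9:18] width=9 -> value=123 (bin 001111011); offset now 18 = byte 2 bit 2; 14 bits remain
Read 4: bits[18:29] width=11 -> value=455 (bin 00111000111); offset now 29 = byte 3 bit 5; 3 bits remain
Read 5: bits[29:32] width=3 -> value=2 (bin 010); offset now 32 = byte 4 bit 0; 0 bits remain

Answer: value=0 offset=3
value=47 offset=9
value=123 offset=18
value=455 offset=29
value=2 offset=32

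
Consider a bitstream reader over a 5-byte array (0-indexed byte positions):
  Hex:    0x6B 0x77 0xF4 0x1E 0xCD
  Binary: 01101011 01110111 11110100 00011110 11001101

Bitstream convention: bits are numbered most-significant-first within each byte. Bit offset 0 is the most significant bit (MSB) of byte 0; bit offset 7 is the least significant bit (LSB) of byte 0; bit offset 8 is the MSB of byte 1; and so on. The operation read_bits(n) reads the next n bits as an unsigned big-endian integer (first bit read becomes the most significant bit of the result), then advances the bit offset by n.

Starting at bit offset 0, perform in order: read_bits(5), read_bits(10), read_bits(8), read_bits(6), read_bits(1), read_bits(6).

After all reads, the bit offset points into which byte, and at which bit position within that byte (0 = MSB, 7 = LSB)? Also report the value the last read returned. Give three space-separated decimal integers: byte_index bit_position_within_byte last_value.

Read 1: bits[0:5] width=5 -> value=13 (bin 01101); offset now 5 = byte 0 bit 5; 35 bits remain
Read 2: bits[5:15] width=10 -> value=443 (bin 0110111011); offset now 15 = byte 1 bit 7; 25 bits remain
Read 3: bits[15:23] width=8 -> value=250 (bin 11111010); offset now 23 = byte 2 bit 7; 17 bits remain
Read 4: bits[23:29] width=6 -> value=3 (bin 000011); offset now 29 = byte 3 bit 5; 11 bits remain
Read 5: bits[29:30] width=1 -> value=1 (bin 1); offset now 30 = byte 3 bit 6; 10 bits remain
Read 6: bits[30:36] width=6 -> value=44 (bin 101100); offset now 36 = byte 4 bit 4; 4 bits remain

Answer: 4 4 44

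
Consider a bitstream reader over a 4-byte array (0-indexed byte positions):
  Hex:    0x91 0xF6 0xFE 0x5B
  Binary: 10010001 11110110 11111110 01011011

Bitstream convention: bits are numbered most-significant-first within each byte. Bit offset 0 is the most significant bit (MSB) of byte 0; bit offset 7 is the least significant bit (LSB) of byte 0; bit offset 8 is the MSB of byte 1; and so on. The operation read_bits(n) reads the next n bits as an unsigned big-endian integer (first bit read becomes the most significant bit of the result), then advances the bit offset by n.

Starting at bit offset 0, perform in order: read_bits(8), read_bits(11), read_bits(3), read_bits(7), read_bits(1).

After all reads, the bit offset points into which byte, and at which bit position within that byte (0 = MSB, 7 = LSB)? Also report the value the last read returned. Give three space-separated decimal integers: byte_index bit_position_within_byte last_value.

Answer: 3 6 0

Derivation:
Read 1: bits[0:8] width=8 -> value=145 (bin 10010001); offset now 8 = byte 1 bit 0; 24 bits remain
Read 2: bits[8:19] width=11 -> value=1975 (bin 11110110111); offset now 19 = byte 2 bit 3; 13 bits remain
Read 3: bits[19:22] width=3 -> value=7 (bin 111); offset now 22 = byte 2 bit 6; 10 bits remain
Read 4: bits[22:29] width=7 -> value=75 (bin 1001011); offset now 29 = byte 3 bit 5; 3 bits remain
Read 5: bits[29:30] width=1 -> value=0 (bin 0); offset now 30 = byte 3 bit 6; 2 bits remain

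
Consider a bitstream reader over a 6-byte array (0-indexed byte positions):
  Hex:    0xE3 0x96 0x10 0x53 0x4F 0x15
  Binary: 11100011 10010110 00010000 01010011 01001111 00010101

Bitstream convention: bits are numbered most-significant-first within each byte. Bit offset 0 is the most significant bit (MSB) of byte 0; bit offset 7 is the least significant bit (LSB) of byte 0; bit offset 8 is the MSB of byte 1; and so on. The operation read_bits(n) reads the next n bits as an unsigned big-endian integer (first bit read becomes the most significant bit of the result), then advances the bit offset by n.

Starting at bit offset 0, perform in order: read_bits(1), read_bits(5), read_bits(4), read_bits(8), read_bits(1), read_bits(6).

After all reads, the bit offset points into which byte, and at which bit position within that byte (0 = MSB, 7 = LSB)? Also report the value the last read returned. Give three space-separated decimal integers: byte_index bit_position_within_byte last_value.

Answer: 3 1 32

Derivation:
Read 1: bits[0:1] width=1 -> value=1 (bin 1); offset now 1 = byte 0 bit 1; 47 bits remain
Read 2: bits[1:6] width=5 -> value=24 (bin 11000); offset now 6 = byte 0 bit 6; 42 bits remain
Read 3: bits[6:10] width=4 -> value=14 (bin 1110); offset now 10 = byte 1 bit 2; 38 bits remain
Read 4: bits[10:18] width=8 -> value=88 (bin 01011000); offset now 18 = byte 2 bit 2; 30 bits remain
Read 5: bits[18:19] width=1 -> value=0 (bin 0); offset now 19 = byte 2 bit 3; 29 bits remain
Read 6: bits[19:25] width=6 -> value=32 (bin 100000); offset now 25 = byte 3 bit 1; 23 bits remain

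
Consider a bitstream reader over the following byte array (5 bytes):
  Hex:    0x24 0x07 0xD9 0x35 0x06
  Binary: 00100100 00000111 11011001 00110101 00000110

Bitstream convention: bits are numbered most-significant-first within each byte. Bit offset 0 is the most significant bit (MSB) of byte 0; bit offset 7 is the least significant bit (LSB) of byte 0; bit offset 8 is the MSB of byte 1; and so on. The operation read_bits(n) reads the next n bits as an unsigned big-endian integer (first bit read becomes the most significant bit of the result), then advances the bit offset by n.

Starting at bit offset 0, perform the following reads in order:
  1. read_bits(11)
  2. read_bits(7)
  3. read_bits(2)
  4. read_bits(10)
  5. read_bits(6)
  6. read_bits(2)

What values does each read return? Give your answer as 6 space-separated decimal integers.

Read 1: bits[0:11] width=11 -> value=288 (bin 00100100000); offset now 11 = byte 1 bit 3; 29 bits remain
Read 2: bits[11:18] width=7 -> value=31 (bin 0011111); offset now 18 = byte 2 bit 2; 22 bits remain
Read 3: bits[18:20] width=2 -> value=1 (bin 01); offset now 20 = byte 2 bit 4; 20 bits remain
Read 4: bits[20:30] width=10 -> value=589 (bin 1001001101); offset now 30 = byte 3 bit 6; 10 bits remain
Read 5: bits[30:36] width=6 -> value=16 (bin 010000); offset now 36 = byte 4 bit 4; 4 bits remain
Read 6: bits[36:38] width=2 -> value=1 (bin 01); offset now 38 = byte 4 bit 6; 2 bits remain

Answer: 288 31 1 589 16 1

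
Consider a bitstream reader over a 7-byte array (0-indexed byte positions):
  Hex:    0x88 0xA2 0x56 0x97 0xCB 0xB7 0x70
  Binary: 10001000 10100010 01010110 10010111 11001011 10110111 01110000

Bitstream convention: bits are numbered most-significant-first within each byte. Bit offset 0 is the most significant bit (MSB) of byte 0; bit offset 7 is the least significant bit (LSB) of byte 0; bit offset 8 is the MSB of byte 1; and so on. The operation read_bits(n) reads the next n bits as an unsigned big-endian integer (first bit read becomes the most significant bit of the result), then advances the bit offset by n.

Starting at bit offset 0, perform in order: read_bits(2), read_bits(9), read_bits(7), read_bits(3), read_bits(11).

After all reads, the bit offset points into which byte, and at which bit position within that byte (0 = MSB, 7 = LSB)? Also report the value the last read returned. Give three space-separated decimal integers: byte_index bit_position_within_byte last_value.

Read 1: bits[0:2] width=2 -> value=2 (bin 10); offset now 2 = byte 0 bit 2; 54 bits remain
Read 2: bits[2:11] width=9 -> value=69 (bin 001000101); offset now 11 = byte 1 bit 3; 45 bits remain
Read 3: bits[11:18] width=7 -> value=9 (bin 0001001); offset now 18 = byte 2 bit 2; 38 bits remain
Read 4: bits[18:21] width=3 -> value=2 (bin 010); offset now 21 = byte 2 bit 5; 35 bits remain
Read 5: bits[21:32] width=11 -> value=1687 (bin 11010010111); offset now 32 = byte 4 bit 0; 24 bits remain

Answer: 4 0 1687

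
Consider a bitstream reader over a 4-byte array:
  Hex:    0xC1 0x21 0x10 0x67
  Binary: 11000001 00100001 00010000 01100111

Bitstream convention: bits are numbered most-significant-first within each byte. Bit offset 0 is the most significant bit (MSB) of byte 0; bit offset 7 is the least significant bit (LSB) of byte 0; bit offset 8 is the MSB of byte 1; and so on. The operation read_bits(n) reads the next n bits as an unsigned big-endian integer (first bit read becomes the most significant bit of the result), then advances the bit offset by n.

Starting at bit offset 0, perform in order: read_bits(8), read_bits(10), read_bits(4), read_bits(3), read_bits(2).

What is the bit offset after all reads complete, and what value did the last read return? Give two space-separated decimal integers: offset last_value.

Read 1: bits[0:8] width=8 -> value=193 (bin 11000001); offset now 8 = byte 1 bit 0; 24 bits remain
Read 2: bits[8:18] width=10 -> value=132 (bin 0010000100); offset now 18 = byte 2 bit 2; 14 bits remain
Read 3: bits[18:22] width=4 -> value=4 (bin 0100); offset now 22 = byte 2 bit 6; 10 bits remain
Read 4: bits[22:25] width=3 -> value=0 (bin 000); offset now 25 = byte 3 bit 1; 7 bits remain
Read 5: bits[25:27] width=2 -> value=3 (bin 11); offset now 27 = byte 3 bit 3; 5 bits remain

Answer: 27 3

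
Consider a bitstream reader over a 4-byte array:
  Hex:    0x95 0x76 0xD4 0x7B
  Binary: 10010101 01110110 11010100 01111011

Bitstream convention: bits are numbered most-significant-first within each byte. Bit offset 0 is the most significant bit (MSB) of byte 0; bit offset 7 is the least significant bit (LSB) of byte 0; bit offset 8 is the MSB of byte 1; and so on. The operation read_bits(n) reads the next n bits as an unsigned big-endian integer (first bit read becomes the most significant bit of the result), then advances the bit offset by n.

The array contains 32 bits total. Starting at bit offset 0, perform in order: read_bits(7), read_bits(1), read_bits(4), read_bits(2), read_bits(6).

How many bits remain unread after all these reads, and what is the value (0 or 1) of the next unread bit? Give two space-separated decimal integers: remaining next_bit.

Read 1: bits[0:7] width=7 -> value=74 (bin 1001010); offset now 7 = byte 0 bit 7; 25 bits remain
Read 2: bits[7:8] width=1 -> value=1 (bin 1); offset now 8 = byte 1 bit 0; 24 bits remain
Read 3: bits[8:12] width=4 -> value=7 (bin 0111); offset now 12 = byte 1 bit 4; 20 bits remain
Read 4: bits[12:14] width=2 -> value=1 (bin 01); offset now 14 = byte 1 bit 6; 18 bits remain
Read 5: bits[14:20] width=6 -> value=45 (bin 101101); offset now 20 = byte 2 bit 4; 12 bits remain

Answer: 12 0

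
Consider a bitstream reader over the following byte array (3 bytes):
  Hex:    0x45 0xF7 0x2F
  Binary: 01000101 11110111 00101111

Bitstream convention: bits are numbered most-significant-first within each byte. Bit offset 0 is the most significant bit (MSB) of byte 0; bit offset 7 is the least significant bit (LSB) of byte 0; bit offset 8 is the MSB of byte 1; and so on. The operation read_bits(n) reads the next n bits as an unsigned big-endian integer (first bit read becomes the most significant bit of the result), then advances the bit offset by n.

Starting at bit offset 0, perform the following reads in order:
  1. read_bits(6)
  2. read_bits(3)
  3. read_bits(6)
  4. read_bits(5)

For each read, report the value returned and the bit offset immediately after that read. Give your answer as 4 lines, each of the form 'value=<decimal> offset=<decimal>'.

Read 1: bits[0:6] width=6 -> value=17 (bin 010001); offset now 6 = byte 0 bit 6; 18 bits remain
Read 2: bits[6:9] width=3 -> value=3 (bin 011); offset now 9 = byte 1 bit 1; 15 bits remain
Read 3: bits[9:15] width=6 -> value=59 (bin 111011); offset now 15 = byte 1 bit 7; 9 bits remain
Read 4: bits[15:20] width=5 -> value=18 (bin 10010); offset now 20 = byte 2 bit 4; 4 bits remain

Answer: value=17 offset=6
value=3 offset=9
value=59 offset=15
value=18 offset=20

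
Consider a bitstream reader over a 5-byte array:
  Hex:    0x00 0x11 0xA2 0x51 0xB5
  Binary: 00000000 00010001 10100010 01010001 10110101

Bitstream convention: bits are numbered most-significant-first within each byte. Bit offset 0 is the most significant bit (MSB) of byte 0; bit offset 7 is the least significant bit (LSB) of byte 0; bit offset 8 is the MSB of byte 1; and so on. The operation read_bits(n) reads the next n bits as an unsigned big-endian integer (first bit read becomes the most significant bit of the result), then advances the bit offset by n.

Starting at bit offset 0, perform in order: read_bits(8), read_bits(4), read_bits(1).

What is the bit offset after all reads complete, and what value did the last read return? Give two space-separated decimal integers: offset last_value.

Answer: 13 0

Derivation:
Read 1: bits[0:8] width=8 -> value=0 (bin 00000000); offset now 8 = byte 1 bit 0; 32 bits remain
Read 2: bits[8:12] width=4 -> value=1 (bin 0001); offset now 12 = byte 1 bit 4; 28 bits remain
Read 3: bits[12:13] width=1 -> value=0 (bin 0); offset now 13 = byte 1 bit 5; 27 bits remain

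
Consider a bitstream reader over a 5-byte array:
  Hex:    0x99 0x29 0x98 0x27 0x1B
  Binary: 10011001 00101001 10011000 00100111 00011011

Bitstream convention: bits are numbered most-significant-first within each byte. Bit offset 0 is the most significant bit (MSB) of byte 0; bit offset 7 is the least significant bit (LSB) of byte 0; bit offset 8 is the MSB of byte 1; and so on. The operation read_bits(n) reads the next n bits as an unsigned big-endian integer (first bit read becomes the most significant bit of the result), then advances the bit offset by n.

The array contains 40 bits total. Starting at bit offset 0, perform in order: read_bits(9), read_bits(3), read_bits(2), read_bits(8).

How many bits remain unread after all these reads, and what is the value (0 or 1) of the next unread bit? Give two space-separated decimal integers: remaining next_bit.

Read 1: bits[0:9] width=9 -> value=306 (bin 100110010); offset now 9 = byte 1 bit 1; 31 bits remain
Read 2: bits[9:12] width=3 -> value=2 (bin 010); offset now 12 = byte 1 bit 4; 28 bits remain
Read 3: bits[12:14] width=2 -> value=2 (bin 10); offset now 14 = byte 1 bit 6; 26 bits remain
Read 4: bits[14:22] width=8 -> value=102 (bin 01100110); offset now 22 = byte 2 bit 6; 18 bits remain

Answer: 18 0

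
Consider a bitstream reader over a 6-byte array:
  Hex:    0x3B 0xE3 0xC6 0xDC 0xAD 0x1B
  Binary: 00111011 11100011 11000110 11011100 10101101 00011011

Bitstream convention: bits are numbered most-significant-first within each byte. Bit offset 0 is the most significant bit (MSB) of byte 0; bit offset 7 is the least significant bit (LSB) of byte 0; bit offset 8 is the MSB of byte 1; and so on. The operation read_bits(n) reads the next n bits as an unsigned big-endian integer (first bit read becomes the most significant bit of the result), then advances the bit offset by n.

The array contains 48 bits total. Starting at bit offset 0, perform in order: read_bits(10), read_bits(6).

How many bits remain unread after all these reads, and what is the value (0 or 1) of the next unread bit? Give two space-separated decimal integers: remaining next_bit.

Read 1: bits[0:10] width=10 -> value=239 (bin 0011101111); offset now 10 = byte 1 bit 2; 38 bits remain
Read 2: bits[10:16] width=6 -> value=35 (bin 100011); offset now 16 = byte 2 bit 0; 32 bits remain

Answer: 32 1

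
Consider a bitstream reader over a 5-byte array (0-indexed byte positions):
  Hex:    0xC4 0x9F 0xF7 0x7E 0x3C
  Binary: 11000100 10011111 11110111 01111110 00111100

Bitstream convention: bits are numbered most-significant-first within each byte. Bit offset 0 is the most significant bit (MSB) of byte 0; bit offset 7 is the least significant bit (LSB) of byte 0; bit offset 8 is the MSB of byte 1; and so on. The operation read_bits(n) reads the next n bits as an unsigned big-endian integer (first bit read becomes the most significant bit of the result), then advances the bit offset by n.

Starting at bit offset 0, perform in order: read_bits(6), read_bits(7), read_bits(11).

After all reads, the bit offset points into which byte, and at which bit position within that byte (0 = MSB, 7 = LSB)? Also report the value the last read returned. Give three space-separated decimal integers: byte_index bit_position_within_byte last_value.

Answer: 3 0 2039

Derivation:
Read 1: bits[0:6] width=6 -> value=49 (bin 110001); offset now 6 = byte 0 bit 6; 34 bits remain
Read 2: bits[6:13] width=7 -> value=19 (bin 0010011); offset now 13 = byte 1 bit 5; 27 bits remain
Read 3: bits[13:24] width=11 -> value=2039 (bin 11111110111); offset now 24 = byte 3 bit 0; 16 bits remain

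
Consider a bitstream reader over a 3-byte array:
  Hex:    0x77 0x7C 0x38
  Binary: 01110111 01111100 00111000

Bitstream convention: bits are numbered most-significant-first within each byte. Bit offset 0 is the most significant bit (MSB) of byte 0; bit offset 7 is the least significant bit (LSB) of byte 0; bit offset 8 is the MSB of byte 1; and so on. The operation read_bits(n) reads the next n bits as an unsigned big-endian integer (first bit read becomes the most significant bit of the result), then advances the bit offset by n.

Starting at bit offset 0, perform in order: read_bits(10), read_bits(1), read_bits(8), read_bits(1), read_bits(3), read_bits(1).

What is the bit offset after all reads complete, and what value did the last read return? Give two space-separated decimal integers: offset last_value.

Read 1: bits[0:10] width=10 -> value=477 (bin 0111011101); offset now 10 = byte 1 bit 2; 14 bits remain
Read 2: bits[10:11] width=1 -> value=1 (bin 1); offset now 11 = byte 1 bit 3; 13 bits remain
Read 3: bits[11:19] width=8 -> value=225 (bin 11100001); offset now 19 = byte 2 bit 3; 5 bits remain
Read 4: bits[19:20] width=1 -> value=1 (bin 1); offset now 20 = byte 2 bit 4; 4 bits remain
Read 5: bits[20:23] width=3 -> value=4 (bin 100); offset now 23 = byte 2 bit 7; 1 bits remain
Read 6: bits[23:24] width=1 -> value=0 (bin 0); offset now 24 = byte 3 bit 0; 0 bits remain

Answer: 24 0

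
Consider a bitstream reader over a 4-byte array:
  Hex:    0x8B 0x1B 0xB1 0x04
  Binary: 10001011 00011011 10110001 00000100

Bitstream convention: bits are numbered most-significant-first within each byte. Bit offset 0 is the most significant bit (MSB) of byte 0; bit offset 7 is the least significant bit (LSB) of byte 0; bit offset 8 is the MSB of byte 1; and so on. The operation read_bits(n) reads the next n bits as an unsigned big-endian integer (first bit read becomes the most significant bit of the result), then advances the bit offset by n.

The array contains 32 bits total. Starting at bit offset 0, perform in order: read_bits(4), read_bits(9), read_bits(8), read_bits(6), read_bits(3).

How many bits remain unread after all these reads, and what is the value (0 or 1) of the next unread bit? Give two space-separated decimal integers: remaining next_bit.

Answer: 2 0

Derivation:
Read 1: bits[0:4] width=4 -> value=8 (bin 1000); offset now 4 = byte 0 bit 4; 28 bits remain
Read 2: bits[4:13] width=9 -> value=355 (bin 101100011); offset now 13 = byte 1 bit 5; 19 bits remain
Read 3: bits[13:21] width=8 -> value=118 (bin 01110110); offset now 21 = byte 2 bit 5; 11 bits remain
Read 4: bits[21:27] width=6 -> value=8 (bin 001000); offset now 27 = byte 3 bit 3; 5 bits remain
Read 5: bits[27:30] width=3 -> value=1 (bin 001); offset now 30 = byte 3 bit 6; 2 bits remain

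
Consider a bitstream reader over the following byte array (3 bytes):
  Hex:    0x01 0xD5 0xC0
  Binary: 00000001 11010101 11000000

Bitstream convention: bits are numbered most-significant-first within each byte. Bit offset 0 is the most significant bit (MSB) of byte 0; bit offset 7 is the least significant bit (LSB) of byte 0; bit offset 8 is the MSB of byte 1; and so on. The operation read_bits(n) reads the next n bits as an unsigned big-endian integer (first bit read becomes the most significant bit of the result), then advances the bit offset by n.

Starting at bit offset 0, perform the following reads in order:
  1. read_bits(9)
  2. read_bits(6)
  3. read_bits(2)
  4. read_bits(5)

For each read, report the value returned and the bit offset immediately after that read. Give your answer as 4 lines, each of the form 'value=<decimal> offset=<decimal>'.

Read 1: bits[0:9] width=9 -> value=3 (bin 000000011); offset now 9 = byte 1 bit 1; 15 bits remain
Read 2: bits[9:15] width=6 -> value=42 (bin 101010); offset now 15 = byte 1 bit 7; 9 bits remain
Read 3: bits[15:17] width=2 -> value=3 (bin 11); offset now 17 = byte 2 bit 1; 7 bits remain
Read 4: bits[17:22] width=5 -> value=16 (bin 10000); offset now 22 = byte 2 bit 6; 2 bits remain

Answer: value=3 offset=9
value=42 offset=15
value=3 offset=17
value=16 offset=22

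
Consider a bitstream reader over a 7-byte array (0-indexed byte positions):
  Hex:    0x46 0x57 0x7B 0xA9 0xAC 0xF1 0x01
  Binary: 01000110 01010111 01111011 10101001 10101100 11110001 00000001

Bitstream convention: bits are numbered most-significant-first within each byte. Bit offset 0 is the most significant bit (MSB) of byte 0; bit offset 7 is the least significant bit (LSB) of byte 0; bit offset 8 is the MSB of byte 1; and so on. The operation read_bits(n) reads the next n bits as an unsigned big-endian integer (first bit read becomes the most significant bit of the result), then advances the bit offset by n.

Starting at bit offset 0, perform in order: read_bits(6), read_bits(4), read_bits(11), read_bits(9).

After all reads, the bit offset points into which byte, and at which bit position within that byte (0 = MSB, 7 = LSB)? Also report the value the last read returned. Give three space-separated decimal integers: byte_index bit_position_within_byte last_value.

Answer: 3 6 234

Derivation:
Read 1: bits[0:6] width=6 -> value=17 (bin 010001); offset now 6 = byte 0 bit 6; 50 bits remain
Read 2: bits[6:10] width=4 -> value=9 (bin 1001); offset now 10 = byte 1 bit 2; 46 bits remain
Read 3: bits[10:21] width=11 -> value=751 (bin 01011101111); offset now 21 = byte 2 bit 5; 35 bits remain
Read 4: bits[21:30] width=9 -> value=234 (bin 011101010); offset now 30 = byte 3 bit 6; 26 bits remain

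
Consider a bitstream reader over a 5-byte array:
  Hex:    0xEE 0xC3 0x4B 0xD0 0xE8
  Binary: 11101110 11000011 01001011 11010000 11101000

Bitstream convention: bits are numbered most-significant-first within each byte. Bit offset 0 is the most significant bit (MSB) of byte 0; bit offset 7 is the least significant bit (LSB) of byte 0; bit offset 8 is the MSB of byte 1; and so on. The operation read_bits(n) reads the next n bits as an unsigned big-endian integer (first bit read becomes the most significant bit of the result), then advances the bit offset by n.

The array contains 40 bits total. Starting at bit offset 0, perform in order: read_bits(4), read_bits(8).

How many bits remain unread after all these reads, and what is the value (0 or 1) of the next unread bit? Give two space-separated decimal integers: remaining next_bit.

Answer: 28 0

Derivation:
Read 1: bits[0:4] width=4 -> value=14 (bin 1110); offset now 4 = byte 0 bit 4; 36 bits remain
Read 2: bits[4:12] width=8 -> value=236 (bin 11101100); offset now 12 = byte 1 bit 4; 28 bits remain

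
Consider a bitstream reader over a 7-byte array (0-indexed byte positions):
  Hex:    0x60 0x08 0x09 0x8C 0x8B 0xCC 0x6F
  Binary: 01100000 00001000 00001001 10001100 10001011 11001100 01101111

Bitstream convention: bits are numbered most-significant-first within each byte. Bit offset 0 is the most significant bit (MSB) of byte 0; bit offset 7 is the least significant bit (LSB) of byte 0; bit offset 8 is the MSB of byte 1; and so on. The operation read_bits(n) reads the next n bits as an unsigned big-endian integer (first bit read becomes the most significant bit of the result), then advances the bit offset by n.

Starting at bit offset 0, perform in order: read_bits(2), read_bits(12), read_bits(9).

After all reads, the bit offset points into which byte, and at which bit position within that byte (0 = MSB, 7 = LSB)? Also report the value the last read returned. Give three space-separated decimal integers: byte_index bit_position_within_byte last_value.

Answer: 2 7 4

Derivation:
Read 1: bits[0:2] width=2 -> value=1 (bin 01); offset now 2 = byte 0 bit 2; 54 bits remain
Read 2: bits[2:14] width=12 -> value=2050 (bin 100000000010); offset now 14 = byte 1 bit 6; 42 bits remain
Read 3: bits[14:23] width=9 -> value=4 (bin 000000100); offset now 23 = byte 2 bit 7; 33 bits remain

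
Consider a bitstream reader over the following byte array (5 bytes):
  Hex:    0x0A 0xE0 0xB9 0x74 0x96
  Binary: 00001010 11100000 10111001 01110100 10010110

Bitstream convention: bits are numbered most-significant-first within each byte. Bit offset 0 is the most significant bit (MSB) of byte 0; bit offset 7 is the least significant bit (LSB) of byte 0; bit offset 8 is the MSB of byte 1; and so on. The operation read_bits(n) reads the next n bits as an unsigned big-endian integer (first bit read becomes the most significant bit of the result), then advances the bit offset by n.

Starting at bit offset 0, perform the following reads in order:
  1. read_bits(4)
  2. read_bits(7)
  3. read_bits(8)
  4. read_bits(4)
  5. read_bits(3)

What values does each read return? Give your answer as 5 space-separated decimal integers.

Read 1: bits[0:4] width=4 -> value=0 (bin 0000); offset now 4 = byte 0 bit 4; 36 bits remain
Read 2: bits[4:11] width=7 -> value=87 (bin 1010111); offset now 11 = byte 1 bit 3; 29 bits remain
Read 3: bits[11:19] width=8 -> value=5 (bin 00000101); offset now 19 = byte 2 bit 3; 21 bits remain
Read 4: bits[19:23] width=4 -> value=12 (bin 1100); offset now 23 = byte 2 bit 7; 17 bits remain
Read 5: bits[23:26] width=3 -> value=5 (bin 101); offset now 26 = byte 3 bit 2; 14 bits remain

Answer: 0 87 5 12 5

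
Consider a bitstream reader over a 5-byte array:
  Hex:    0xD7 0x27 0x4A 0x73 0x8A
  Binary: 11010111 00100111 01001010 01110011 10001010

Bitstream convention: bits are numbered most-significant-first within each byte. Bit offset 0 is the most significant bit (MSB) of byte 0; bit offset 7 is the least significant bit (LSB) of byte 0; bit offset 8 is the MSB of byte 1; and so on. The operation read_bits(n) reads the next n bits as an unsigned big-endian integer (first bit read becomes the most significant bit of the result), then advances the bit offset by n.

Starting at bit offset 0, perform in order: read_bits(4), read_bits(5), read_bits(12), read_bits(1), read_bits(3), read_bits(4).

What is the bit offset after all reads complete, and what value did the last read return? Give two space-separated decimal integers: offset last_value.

Read 1: bits[0:4] width=4 -> value=13 (bin 1101); offset now 4 = byte 0 bit 4; 36 bits remain
Read 2: bits[4:9] width=5 -> value=14 (bin 01110); offset now 9 = byte 1 bit 1; 31 bits remain
Read 3: bits[9:21] width=12 -> value=1257 (bin 010011101001); offset now 21 = byte 2 bit 5; 19 bits remain
Read 4: bits[21:22] width=1 -> value=0 (bin 0); offset now 22 = byte 2 bit 6; 18 bits remain
Read 5: bits[22:25] width=3 -> value=4 (bin 100); offset now 25 = byte 3 bit 1; 15 bits remain
Read 6: bits[25:29] width=4 -> value=14 (bin 1110); offset now 29 = byte 3 bit 5; 11 bits remain

Answer: 29 14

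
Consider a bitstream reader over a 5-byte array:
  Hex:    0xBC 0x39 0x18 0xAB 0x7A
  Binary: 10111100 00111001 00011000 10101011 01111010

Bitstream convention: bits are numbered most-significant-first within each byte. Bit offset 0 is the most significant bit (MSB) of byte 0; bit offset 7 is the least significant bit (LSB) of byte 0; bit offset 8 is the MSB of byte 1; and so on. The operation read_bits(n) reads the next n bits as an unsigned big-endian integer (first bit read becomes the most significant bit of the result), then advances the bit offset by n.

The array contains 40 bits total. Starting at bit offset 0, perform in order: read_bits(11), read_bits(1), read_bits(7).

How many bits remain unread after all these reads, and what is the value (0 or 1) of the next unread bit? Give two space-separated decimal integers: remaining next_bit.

Read 1: bits[0:11] width=11 -> value=1505 (bin 10111100001); offset now 11 = byte 1 bit 3; 29 bits remain
Read 2: bits[11:12] width=1 -> value=1 (bin 1); offset now 12 = byte 1 bit 4; 28 bits remain
Read 3: bits[12:19] width=7 -> value=72 (bin 1001000); offset now 19 = byte 2 bit 3; 21 bits remain

Answer: 21 1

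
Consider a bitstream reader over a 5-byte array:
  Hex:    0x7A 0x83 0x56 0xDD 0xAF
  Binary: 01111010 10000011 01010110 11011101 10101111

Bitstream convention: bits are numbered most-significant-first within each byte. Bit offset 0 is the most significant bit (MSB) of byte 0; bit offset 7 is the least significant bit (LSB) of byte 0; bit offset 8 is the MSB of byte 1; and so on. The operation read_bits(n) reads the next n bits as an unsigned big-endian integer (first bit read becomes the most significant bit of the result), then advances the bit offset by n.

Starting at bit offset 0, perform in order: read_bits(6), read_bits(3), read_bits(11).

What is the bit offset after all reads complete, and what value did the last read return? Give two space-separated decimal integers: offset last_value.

Read 1: bits[0:6] width=6 -> value=30 (bin 011110); offset now 6 = byte 0 bit 6; 34 bits remain
Read 2: bits[6:9] width=3 -> value=5 (bin 101); offset now 9 = byte 1 bit 1; 31 bits remain
Read 3: bits[9:20] width=11 -> value=53 (bin 00000110101); offset now 20 = byte 2 bit 4; 20 bits remain

Answer: 20 53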